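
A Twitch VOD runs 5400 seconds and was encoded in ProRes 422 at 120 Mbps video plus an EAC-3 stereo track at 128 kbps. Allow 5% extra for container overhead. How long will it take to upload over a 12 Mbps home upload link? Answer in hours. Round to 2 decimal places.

15.77 hours

Audio: 128 kbps = 0.128 Mbps.
Total bitrate: 120.128 Mbps.
File: 120.128 Mbps × 5400 s = 648691.2 Mb.
With 5% container overhead: ×1.05. → 681125.8 Mb.
At 12 Mbps: 681125.8 / 12 = 56760.5 s ≈ 15.8 hours.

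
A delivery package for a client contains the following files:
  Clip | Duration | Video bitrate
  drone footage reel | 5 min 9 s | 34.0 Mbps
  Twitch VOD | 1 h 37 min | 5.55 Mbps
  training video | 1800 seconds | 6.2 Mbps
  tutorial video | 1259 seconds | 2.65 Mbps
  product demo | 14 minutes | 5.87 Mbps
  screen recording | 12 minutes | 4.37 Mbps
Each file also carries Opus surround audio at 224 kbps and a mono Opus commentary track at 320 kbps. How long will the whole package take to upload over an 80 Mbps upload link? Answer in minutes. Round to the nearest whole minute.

15 minutes

Audio total: 224 + 320 = 544 kbps = 0.544 Mbps.
drone footage reel: 34.544 Mbps × 309 s = 10674.1 Mb
Twitch VOD: 6.094 Mbps × 5820 s = 35467.1 Mb
training video: 6.744 Mbps × 1800 s = 12139.2 Mb
tutorial video: 3.194 Mbps × 1259 s = 4021.2 Mb
product demo: 6.414 Mbps × 840 s = 5387.8 Mb
screen recording: 4.914 Mbps × 720 s = 3538.1 Mb
Total: 71227.5 Mb = 8903.4 MB.
At 80 Mbps: 71227.5 / 80 = 890 s ≈ 14.8 minutes.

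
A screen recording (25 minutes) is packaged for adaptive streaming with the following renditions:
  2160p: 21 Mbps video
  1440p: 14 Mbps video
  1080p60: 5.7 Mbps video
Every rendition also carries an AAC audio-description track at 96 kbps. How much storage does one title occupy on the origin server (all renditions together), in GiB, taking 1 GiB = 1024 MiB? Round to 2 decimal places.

7.16 GiB

25 min = 1500 s
Audio: 96 kbps = 0.096 Mbps.
Sum of rendition bitrates: (21+0.096) + (14+0.096) + (5.7+0.096) = 40.988 Mbps.
× 1500 s = 61,482 Mb = 7,685 MB = 7.157 GiB.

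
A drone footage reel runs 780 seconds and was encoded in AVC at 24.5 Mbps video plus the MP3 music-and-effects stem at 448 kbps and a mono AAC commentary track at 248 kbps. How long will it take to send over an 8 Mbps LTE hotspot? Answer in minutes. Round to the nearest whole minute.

41 minutes

Audio total: 448 + 248 = 696 kbps = 0.696 Mbps.
Total bitrate: 25.196 Mbps.
File: 25.196 Mbps × 780 s = 19652.9 Mb.
At 8 Mbps: 19652.9 / 8 = 2456.6 s ≈ 40.9 minutes.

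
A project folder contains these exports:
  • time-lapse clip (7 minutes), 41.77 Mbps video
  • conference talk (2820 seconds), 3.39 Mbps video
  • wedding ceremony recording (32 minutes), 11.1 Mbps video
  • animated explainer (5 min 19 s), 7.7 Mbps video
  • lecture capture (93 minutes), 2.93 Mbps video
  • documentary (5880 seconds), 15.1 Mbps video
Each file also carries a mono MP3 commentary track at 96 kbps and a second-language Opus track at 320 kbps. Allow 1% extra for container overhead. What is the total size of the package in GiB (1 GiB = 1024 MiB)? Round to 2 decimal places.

19.17 GiB

Audio total: 96 + 320 = 416 kbps = 0.416 Mbps.
time-lapse clip: 42.186 Mbps × 420 s × 1.01 = 17895.3 Mb
conference talk: 3.806 Mbps × 2820 s × 1.01 = 10840.2 Mb
wedding ceremony recording: 11.516 Mbps × 1920 s × 1.01 = 22331.8 Mb
animated explainer: 8.116 Mbps × 319 s × 1.01 = 2614.9 Mb
lecture capture: 3.346 Mbps × 5580 s × 1.01 = 18857.4 Mb
documentary: 15.516 Mbps × 5880 s × 1.01 = 92146.4 Mb
Total: 164686.1 Mb = 20585.8 MB.
= 19.17 GiB.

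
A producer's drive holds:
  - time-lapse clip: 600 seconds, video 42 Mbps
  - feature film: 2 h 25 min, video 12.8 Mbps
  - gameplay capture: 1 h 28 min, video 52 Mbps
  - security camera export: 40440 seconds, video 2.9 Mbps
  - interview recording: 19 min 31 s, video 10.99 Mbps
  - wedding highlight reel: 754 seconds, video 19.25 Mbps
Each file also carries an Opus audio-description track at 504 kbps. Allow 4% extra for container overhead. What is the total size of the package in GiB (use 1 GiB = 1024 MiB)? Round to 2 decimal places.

70.76 GiB

Audio: 504 kbps = 0.504 Mbps.
time-lapse clip: 42.504 Mbps × 600 s × 1.04 = 26522.5 Mb
feature film: 13.304 Mbps × 8700 s × 1.04 = 120374.6 Mb
gameplay capture: 52.504 Mbps × 5280 s × 1.04 = 288310.0 Mb
security camera export: 3.404 Mbps × 40440 s × 1.04 = 143164.1 Mb
interview recording: 11.494 Mbps × 1171 s × 1.04 = 13997.9 Mb
wedding highlight reel: 19.754 Mbps × 754 s × 1.04 = 15490.3 Mb
Total: 607859.3 Mb = 75982.4 MB.
= 70.76 GiB.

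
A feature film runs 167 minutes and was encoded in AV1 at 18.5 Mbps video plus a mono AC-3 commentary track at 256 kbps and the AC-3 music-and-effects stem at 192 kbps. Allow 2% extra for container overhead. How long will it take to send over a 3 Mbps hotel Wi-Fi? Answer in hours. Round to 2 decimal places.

167 min = 10020 s
Audio total: 256 + 192 = 448 kbps = 0.448 Mbps.
Total bitrate: 18.948 Mbps.
File: 18.948 Mbps × 10020 s = 189859.0 Mb.
With 2% container overhead: ×1.02. → 193656.1 Mb.
At 3 Mbps: 193656.1 / 3 = 64552.0 s ≈ 17.9 hours.

17.93 hours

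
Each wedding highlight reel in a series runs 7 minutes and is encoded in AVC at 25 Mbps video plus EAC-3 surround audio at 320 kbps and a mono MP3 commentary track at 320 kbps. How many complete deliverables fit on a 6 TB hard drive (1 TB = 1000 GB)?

7 min = 420 s
Audio total: 320 + 320 = 640 kbps = 0.640 Mbps.
Total bitrate: 25.640 Mbps.
Per item: 25.640 Mbps × 420 s = 10,769 Mb = 1,346 MB.
Capacity: 6 TB = 48,000,000 Mb; 4457.32 items → 4457 complete.

4457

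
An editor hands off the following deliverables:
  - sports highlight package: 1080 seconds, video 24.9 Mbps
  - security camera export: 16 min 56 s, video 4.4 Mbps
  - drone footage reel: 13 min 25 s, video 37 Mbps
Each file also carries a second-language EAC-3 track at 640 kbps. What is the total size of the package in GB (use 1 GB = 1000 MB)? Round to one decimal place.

7.9 GB

Audio: 640 kbps = 0.640 Mbps.
sports highlight package: 25.540 Mbps × 1080 s = 27583.2 Mb
security camera export: 5.040 Mbps × 1016 s = 5120.6 Mb
drone footage reel: 37.640 Mbps × 805 s = 30300.2 Mb
Total: 63004.0 Mb = 7875.5 MB.
= 7.876 GB.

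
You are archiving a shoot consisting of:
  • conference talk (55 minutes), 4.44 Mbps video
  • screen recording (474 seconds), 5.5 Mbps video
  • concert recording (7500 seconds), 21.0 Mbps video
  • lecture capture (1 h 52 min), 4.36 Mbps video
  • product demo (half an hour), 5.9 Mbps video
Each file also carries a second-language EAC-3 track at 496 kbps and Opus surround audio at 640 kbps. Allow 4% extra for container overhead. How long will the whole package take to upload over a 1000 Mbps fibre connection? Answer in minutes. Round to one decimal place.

Audio total: 496 + 640 = 1136 kbps = 1.136 Mbps.
conference talk: 5.576 Mbps × 3300 s × 1.04 = 19136.8 Mb
screen recording: 6.636 Mbps × 474 s × 1.04 = 3271.3 Mb
concert recording: 22.136 Mbps × 7500 s × 1.04 = 172660.8 Mb
lecture capture: 5.496 Mbps × 6720 s × 1.04 = 38410.4 Mb
product demo: 7.036 Mbps × 1800 s × 1.04 = 13171.4 Mb
Total: 246650.8 Mb = 30831.3 MB.
At 1000 Mbps: 246650.8 / 1000 = 247 s ≈ 4.11 minutes.

4.1 minutes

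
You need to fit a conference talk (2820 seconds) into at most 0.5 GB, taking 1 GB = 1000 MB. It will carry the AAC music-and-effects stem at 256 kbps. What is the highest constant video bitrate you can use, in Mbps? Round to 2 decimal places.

1.16 Mbps

Budget: 0.5 GB = 4000.0 Mb.
Total bitrate budget: 4000.0 Mb / 2820 s = 1.418 Mbps.
Audio: 256 kbps = 0.256 Mbps.
Video: 1.418 − 0.256 = 1.162 Mbps.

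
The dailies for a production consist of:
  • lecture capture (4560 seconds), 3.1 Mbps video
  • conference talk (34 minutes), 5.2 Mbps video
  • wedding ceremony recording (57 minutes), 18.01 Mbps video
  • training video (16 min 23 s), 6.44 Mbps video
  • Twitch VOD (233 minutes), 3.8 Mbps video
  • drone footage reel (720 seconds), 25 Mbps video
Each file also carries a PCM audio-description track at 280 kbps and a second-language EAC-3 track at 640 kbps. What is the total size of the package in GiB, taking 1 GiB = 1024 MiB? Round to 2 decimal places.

21.82 GiB

Audio total: 280 + 640 = 920 kbps = 0.920 Mbps.
lecture capture: 4.020 Mbps × 4560 s = 18331.2 Mb
conference talk: 6.120 Mbps × 2040 s = 12484.8 Mb
wedding ceremony recording: 18.930 Mbps × 3420 s = 64740.6 Mb
training video: 7.360 Mbps × 983 s = 7234.9 Mb
Twitch VOD: 4.720 Mbps × 13980 s = 65985.6 Mb
drone footage reel: 25.920 Mbps × 720 s = 18662.4 Mb
Total: 187439.5 Mb = 23429.9 MB.
= 21.82 GiB.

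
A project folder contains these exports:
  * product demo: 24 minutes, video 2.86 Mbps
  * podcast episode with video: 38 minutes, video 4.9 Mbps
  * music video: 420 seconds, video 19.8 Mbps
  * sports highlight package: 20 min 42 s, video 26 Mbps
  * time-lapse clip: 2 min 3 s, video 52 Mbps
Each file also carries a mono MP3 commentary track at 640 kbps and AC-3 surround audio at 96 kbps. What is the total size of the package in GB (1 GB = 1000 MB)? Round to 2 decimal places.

Audio total: 640 + 96 = 736 kbps = 0.736 Mbps.
product demo: 3.596 Mbps × 1440 s = 5178.2 Mb
podcast episode with video: 5.636 Mbps × 2280 s = 12850.1 Mb
music video: 20.536 Mbps × 420 s = 8625.1 Mb
sports highlight package: 26.736 Mbps × 1242 s = 33206.1 Mb
time-lapse clip: 52.736 Mbps × 123 s = 6486.5 Mb
Total: 66346.1 Mb = 8293.3 MB.
= 8.293 GB.

8.29 GB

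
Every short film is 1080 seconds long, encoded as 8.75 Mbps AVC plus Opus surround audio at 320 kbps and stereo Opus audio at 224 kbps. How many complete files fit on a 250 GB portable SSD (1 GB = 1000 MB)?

Audio total: 320 + 224 = 544 kbps = 0.544 Mbps.
Total bitrate: 9.294 Mbps.
Per item: 9.294 Mbps × 1080 s = 10,038 Mb = 1,255 MB.
Capacity: 250 GB = 2,000,000 Mb; 199.25 items → 199 complete.

199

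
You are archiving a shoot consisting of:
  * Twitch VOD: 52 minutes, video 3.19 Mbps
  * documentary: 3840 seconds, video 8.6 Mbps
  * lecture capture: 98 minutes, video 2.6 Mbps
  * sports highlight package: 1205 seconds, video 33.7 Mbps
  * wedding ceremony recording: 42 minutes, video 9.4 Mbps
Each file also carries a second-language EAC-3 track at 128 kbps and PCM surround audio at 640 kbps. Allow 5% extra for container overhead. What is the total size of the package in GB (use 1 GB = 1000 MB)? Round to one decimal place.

17.8 GB

Audio total: 128 + 640 = 768 kbps = 0.768 Mbps.
Twitch VOD: 3.958 Mbps × 3120 s × 1.05 = 12966.4 Mb
documentary: 9.368 Mbps × 3840 s × 1.05 = 37771.8 Mb
lecture capture: 3.368 Mbps × 5880 s × 1.05 = 20794.0 Mb
sports highlight package: 34.468 Mbps × 1205 s × 1.05 = 43610.6 Mb
wedding ceremony recording: 10.168 Mbps × 2520 s × 1.05 = 26904.5 Mb
Total: 142047.4 Mb = 17755.9 MB.
= 17.76 GB.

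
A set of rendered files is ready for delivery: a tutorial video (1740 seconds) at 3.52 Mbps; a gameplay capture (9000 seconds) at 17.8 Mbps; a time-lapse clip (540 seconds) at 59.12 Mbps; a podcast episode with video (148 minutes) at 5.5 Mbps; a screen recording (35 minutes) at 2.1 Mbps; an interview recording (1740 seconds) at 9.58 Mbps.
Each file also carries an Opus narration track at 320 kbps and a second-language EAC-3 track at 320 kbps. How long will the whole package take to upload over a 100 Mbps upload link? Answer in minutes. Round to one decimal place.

Audio total: 320 + 320 = 640 kbps = 0.640 Mbps.
tutorial video: 4.160 Mbps × 1740 s = 7238.4 Mb
gameplay capture: 18.440 Mbps × 9000 s = 165960.0 Mb
time-lapse clip: 59.760 Mbps × 540 s = 32270.4 Mb
podcast episode with video: 6.140 Mbps × 8880 s = 54523.2 Mb
screen recording: 2.740 Mbps × 2100 s = 5754.0 Mb
interview recording: 10.220 Mbps × 1740 s = 17782.8 Mb
Total: 283528.8 Mb = 35441.1 MB.
At 100 Mbps: 283528.8 / 100 = 2835 s ≈ 47.3 minutes.

47.3 minutes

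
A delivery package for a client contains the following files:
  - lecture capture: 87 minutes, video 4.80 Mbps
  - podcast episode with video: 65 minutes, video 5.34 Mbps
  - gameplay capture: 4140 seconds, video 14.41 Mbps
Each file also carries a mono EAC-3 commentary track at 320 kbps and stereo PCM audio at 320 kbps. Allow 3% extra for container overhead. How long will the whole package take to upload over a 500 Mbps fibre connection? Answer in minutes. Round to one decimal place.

Audio total: 320 + 320 = 640 kbps = 0.640 Mbps.
lecture capture: 5.440 Mbps × 5220 s × 1.03 = 29248.7 Mb
podcast episode with video: 5.980 Mbps × 3900 s × 1.03 = 24021.7 Mb
gameplay capture: 15.050 Mbps × 4140 s × 1.03 = 64176.2 Mb
Total: 117446.6 Mb = 14680.8 MB.
At 500 Mbps: 117446.6 / 500 = 235 s ≈ 3.91 minutes.

3.9 minutes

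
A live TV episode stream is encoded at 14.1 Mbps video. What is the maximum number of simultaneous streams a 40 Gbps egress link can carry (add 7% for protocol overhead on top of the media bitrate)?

On the wire with 7% overhead: 15.087 Mbps.
40 Gbps = 40,000 Mbps; 40,000 / 15.087 = 2651.29 → 2651 viewers.

2651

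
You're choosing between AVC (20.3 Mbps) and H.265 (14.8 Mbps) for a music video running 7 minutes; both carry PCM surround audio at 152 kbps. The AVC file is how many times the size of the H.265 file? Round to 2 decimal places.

1.37

7 min = 420 s
Audio: 152 kbps = 0.152 Mbps.
AVC: 20.452 Mbps × 420 s = 8589.8 Mb = 1.074 GB.
H.265: 14.952 Mbps × 420 s = 6279.8 Mb = 0.785 GB.
Ratio: 1.074 / 0.785 = 1.368.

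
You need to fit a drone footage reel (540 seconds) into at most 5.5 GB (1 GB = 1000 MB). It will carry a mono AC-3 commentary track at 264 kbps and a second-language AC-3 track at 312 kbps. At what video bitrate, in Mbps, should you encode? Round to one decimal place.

80.9 Mbps

Budget: 5.5 GB = 44000.0 Mb.
Total bitrate budget: 44000.0 Mb / 540 s = 81.481 Mbps.
Audio total: 264 + 312 = 576 kbps = 0.576 Mbps.
Video: 81.481 − 0.576 = 80.905 Mbps.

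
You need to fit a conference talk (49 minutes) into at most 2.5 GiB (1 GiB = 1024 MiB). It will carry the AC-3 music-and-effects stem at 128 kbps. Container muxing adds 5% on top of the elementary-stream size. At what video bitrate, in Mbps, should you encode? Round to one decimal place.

6.8 Mbps

Budget: 2.5 GiB = 21474.8 Mb.
Stream payload after overhead: 21474.8 / 1.05 = 20452.2 Mb.
49 min = 2940 s
Total bitrate budget: 20452.2 Mb / 2940 s = 6.957 Mbps.
Audio: 128 kbps = 0.128 Mbps.
Video: 6.957 − 0.128 = 6.829 Mbps.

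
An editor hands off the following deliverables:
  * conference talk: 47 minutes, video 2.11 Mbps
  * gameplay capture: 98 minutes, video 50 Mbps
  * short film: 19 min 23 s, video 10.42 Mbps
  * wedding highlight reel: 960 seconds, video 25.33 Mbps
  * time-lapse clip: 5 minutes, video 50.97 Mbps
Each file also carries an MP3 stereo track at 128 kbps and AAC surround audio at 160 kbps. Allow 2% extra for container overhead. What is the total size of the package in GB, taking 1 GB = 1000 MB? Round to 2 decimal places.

45.25 GB

Audio total: 128 + 160 = 288 kbps = 0.288 Mbps.
conference talk: 2.398 Mbps × 2820 s × 1.02 = 6897.6 Mb
gameplay capture: 50.288 Mbps × 5880 s × 1.02 = 301607.3 Mb
short film: 10.708 Mbps × 1163 s × 1.02 = 12702.5 Mb
wedding highlight reel: 25.618 Mbps × 960 s × 1.02 = 25085.1 Mb
time-lapse clip: 51.258 Mbps × 300 s × 1.02 = 15684.9 Mb
Total: 361977.5 Mb = 45247.2 MB.
= 45.25 GB.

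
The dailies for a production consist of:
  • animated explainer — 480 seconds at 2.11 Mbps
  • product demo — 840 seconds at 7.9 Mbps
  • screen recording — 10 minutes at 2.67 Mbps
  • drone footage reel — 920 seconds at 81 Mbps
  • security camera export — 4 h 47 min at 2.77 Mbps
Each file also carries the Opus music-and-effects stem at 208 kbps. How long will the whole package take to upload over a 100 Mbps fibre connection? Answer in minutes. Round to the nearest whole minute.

23 minutes

Audio: 208 kbps = 0.208 Mbps.
animated explainer: 2.318 Mbps × 480 s = 1112.6 Mb
product demo: 8.108 Mbps × 840 s = 6810.7 Mb
screen recording: 2.878 Mbps × 600 s = 1726.8 Mb
drone footage reel: 81.208 Mbps × 920 s = 74711.4 Mb
security camera export: 2.978 Mbps × 17220 s = 51281.2 Mb
Total: 135642.7 Mb = 16955.3 MB.
At 100 Mbps: 135642.7 / 100 = 1356 s ≈ 22.6 minutes.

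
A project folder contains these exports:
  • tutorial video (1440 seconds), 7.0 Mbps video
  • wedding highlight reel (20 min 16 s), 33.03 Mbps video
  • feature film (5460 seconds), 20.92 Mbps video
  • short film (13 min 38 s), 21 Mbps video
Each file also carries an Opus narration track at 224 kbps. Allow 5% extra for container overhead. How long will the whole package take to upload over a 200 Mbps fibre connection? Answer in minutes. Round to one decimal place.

Audio: 224 kbps = 0.224 Mbps.
tutorial video: 7.224 Mbps × 1440 s × 1.05 = 10922.7 Mb
wedding highlight reel: 33.254 Mbps × 1216 s × 1.05 = 42458.7 Mb
feature film: 21.144 Mbps × 5460 s × 1.05 = 121218.6 Mb
short film: 21.224 Mbps × 818 s × 1.05 = 18229.3 Mb
Total: 192829.2 Mb = 24103.7 MB.
At 200 Mbps: 192829.2 / 200 = 964 s ≈ 16.1 minutes.

16.1 minutes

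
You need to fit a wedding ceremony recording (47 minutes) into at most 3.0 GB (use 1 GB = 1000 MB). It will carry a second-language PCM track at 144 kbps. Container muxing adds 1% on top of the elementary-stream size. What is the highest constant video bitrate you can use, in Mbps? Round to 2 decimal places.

8.28 Mbps

Budget: 3.0 GB = 24000.0 Mb.
Stream payload after overhead: 24000.0 / 1.01 = 23762.4 Mb.
47 min = 2820 s
Total bitrate budget: 23762.4 Mb / 2820 s = 8.426 Mbps.
Audio: 144 kbps = 0.144 Mbps.
Video: 8.426 − 0.144 = 8.282 Mbps.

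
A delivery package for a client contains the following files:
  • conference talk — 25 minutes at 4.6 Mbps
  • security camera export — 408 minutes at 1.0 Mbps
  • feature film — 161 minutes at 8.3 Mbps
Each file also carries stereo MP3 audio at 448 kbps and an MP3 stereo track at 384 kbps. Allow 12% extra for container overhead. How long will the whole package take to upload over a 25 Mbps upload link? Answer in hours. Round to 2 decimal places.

1.76 hours

Audio total: 448 + 384 = 832 kbps = 0.832 Mbps.
conference talk: 5.432 Mbps × 1500 s × 1.12 = 9125.8 Mb
security camera export: 1.832 Mbps × 24480 s × 1.12 = 50229.0 Mb
feature film: 9.132 Mbps × 9660 s × 1.12 = 98800.9 Mb
Total: 158155.7 Mb = 19769.5 MB.
At 25 Mbps: 158155.7 / 25 = 6326 s ≈ 1.76 hours.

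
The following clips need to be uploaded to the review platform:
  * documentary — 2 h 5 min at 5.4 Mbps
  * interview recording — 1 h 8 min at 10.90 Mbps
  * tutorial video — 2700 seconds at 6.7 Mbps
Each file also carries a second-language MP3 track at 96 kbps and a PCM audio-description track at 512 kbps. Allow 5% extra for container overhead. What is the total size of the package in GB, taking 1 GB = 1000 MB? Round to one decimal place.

Audio total: 96 + 512 = 608 kbps = 0.608 Mbps.
documentary: 6.008 Mbps × 7500 s × 1.05 = 47313.0 Mb
interview recording: 11.508 Mbps × 4080 s × 1.05 = 49300.3 Mb
tutorial video: 7.308 Mbps × 2700 s × 1.05 = 20718.2 Mb
Total: 117331.5 Mb = 14666.4 MB.
= 14.67 GB.

14.7 GB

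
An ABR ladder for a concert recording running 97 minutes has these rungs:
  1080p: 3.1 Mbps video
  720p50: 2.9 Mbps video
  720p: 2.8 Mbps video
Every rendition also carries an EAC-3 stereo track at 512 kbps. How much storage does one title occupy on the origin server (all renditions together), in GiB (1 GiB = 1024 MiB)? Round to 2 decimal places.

7.00 GiB

97 min = 5820 s
Audio: 512 kbps = 0.512 Mbps.
Sum of rendition bitrates: (3.1+0.512) + (2.9+0.512) + (2.8+0.512) = 10.336 Mbps.
× 5820 s = 60,156 Mb = 7,519 MB = 7.003 GiB.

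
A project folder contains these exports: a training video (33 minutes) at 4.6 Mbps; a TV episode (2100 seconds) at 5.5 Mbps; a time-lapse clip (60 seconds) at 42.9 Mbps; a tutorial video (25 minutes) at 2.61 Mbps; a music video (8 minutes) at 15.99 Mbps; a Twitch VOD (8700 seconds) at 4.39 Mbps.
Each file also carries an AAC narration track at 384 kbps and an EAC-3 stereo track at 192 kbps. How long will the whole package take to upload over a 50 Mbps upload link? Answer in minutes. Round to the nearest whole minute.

27 minutes

Audio total: 384 + 192 = 576 kbps = 0.576 Mbps.
training video: 5.176 Mbps × 1980 s = 10248.5 Mb
TV episode: 6.076 Mbps × 2100 s = 12759.6 Mb
time-lapse clip: 43.476 Mbps × 60 s = 2608.6 Mb
tutorial video: 3.186 Mbps × 1500 s = 4779.0 Mb
music video: 16.566 Mbps × 480 s = 7951.7 Mb
Twitch VOD: 4.966 Mbps × 8700 s = 43204.2 Mb
Total: 81551.5 Mb = 10193.9 MB.
At 50 Mbps: 81551.5 / 50 = 1631 s ≈ 27.2 minutes.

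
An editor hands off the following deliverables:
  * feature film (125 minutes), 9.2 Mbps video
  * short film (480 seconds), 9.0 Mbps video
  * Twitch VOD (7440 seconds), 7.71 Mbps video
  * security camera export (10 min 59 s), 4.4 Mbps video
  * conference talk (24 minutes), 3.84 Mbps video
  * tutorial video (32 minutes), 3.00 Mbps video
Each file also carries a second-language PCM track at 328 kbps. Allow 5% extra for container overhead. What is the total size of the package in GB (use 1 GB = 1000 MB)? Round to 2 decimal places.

Audio: 328 kbps = 0.328 Mbps.
feature film: 9.528 Mbps × 7500 s × 1.05 = 75033.0 Mb
short film: 9.328 Mbps × 480 s × 1.05 = 4701.3 Mb
Twitch VOD: 8.038 Mbps × 7440 s × 1.05 = 62792.9 Mb
security camera export: 4.728 Mbps × 659 s × 1.05 = 3271.5 Mb
conference talk: 4.168 Mbps × 1440 s × 1.05 = 6302.0 Mb
tutorial video: 3.328 Mbps × 1920 s × 1.05 = 6709.2 Mb
Total: 158810.0 Mb = 19851.2 MB.
= 19.85 GB.

19.85 GB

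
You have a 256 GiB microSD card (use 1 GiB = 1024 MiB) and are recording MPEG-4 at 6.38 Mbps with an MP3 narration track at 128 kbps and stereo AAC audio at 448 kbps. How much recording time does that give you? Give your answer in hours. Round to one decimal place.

87.8 hours

Audio total: 128 + 448 = 576 kbps = 0.576 Mbps.
Total bitrate: 6.38 + 0.576 = 6.956 Mbps.
Capacity: 256 GiB = 2,199,023 Mb.
Recording time: 2,199,023 / 6.956 = 316,133 s ≈ 87.8 hours.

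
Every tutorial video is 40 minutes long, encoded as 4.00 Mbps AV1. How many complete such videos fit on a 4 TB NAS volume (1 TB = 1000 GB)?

40 min = 2400 s
Per item: 4.000 Mbps × 2400 s = 9,600 Mb = 1,200 MB.
Capacity: 4 TB = 32,000,000 Mb; 3333.33 items → 3333 complete.

3333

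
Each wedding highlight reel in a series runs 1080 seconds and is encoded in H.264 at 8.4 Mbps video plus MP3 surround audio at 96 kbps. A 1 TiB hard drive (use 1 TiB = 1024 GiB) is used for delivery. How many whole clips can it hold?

Audio: 96 kbps = 0.096 Mbps.
Total bitrate: 8.496 Mbps.
Per item: 8.496 Mbps × 1080 s = 9,176 Mb = 1,147 MB.
Capacity: 1 TiB = 8,796,093 Mb; 958.63 items → 958 complete.

958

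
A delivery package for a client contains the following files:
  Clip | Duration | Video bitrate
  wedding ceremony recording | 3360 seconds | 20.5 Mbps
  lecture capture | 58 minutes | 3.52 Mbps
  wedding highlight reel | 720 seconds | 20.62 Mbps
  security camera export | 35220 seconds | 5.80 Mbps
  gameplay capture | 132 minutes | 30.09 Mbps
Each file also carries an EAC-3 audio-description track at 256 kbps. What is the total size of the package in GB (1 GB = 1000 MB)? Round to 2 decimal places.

Audio: 256 kbps = 0.256 Mbps.
wedding ceremony recording: 20.756 Mbps × 3360 s = 69740.2 Mb
lecture capture: 3.776 Mbps × 3480 s = 13140.5 Mb
wedding highlight reel: 20.876 Mbps × 720 s = 15030.7 Mb
security camera export: 6.056 Mbps × 35220 s = 213292.3 Mb
gameplay capture: 30.346 Mbps × 7920 s = 240340.3 Mb
Total: 551544.0 Mb = 68943.0 MB.
= 68.94 GB.

68.94 GB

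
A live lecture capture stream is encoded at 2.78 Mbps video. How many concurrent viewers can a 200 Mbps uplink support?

71

200 Mbps = 200.0 Mbps; 200.0 / 2.780 = 71.94 → 71 viewers.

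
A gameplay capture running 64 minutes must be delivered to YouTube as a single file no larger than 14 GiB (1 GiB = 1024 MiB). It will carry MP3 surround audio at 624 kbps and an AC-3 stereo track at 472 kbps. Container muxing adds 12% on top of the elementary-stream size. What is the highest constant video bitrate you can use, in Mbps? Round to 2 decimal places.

26.87 Mbps

Budget: 14 GiB = 120259.1 Mb.
Stream payload after overhead: 120259.1 / 1.12 = 107374.2 Mb.
64 min = 3840 s
Total bitrate budget: 107374.2 Mb / 3840 s = 27.962 Mbps.
Audio total: 624 + 472 = 1096 kbps = 1.096 Mbps.
Video: 27.962 − 1.096 = 26.866 Mbps.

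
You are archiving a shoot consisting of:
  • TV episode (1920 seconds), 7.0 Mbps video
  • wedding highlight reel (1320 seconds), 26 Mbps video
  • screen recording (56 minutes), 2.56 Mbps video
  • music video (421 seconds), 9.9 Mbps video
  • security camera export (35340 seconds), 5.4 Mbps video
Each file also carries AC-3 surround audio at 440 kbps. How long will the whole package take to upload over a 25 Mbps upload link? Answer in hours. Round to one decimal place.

Audio: 440 kbps = 0.440 Mbps.
TV episode: 7.440 Mbps × 1920 s = 14284.8 Mb
wedding highlight reel: 26.440 Mbps × 1320 s = 34900.8 Mb
screen recording: 3.000 Mbps × 3360 s = 10080.0 Mb
music video: 10.340 Mbps × 421 s = 4353.1 Mb
security camera export: 5.840 Mbps × 35340 s = 206385.6 Mb
Total: 270004.3 Mb = 33750.5 MB.
At 25 Mbps: 270004.3 / 25 = 10800 s ≈ 3 hours.

3.0 hours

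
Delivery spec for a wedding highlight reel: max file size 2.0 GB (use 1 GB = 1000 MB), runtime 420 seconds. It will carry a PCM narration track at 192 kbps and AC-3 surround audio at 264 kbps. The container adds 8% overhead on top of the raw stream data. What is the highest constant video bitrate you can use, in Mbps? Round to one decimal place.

34.8 Mbps

Budget: 2.0 GB = 16000.0 Mb.
Stream payload after overhead: 16000.0 / 1.08 = 14814.8 Mb.
Total bitrate budget: 14814.8 Mb / 420 s = 35.273 Mbps.
Audio total: 192 + 264 = 456 kbps = 0.456 Mbps.
Video: 35.273 − 0.456 = 34.817 Mbps.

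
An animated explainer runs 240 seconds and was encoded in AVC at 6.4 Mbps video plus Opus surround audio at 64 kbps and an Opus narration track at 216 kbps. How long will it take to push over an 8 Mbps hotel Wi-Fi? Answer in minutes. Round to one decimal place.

Audio total: 64 + 216 = 280 kbps = 0.280 Mbps.
Total bitrate: 6.680 Mbps.
File: 6.680 Mbps × 240 s = 1603.2 Mb.
At 8 Mbps: 1603.2 / 8 = 200.4 s ≈ 3.34 minutes.

3.3 minutes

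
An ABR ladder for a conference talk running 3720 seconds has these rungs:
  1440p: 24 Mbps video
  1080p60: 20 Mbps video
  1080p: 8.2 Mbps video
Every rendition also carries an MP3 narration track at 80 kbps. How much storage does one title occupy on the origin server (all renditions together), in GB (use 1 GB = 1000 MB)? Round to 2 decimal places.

Audio: 80 kbps = 0.080 Mbps.
Sum of rendition bitrates: (24+0.080) + (20+0.080) + (8.2+0.080) = 52.440 Mbps.
× 3720 s = 195,077 Mb = 24,385 MB = 24.38 GB.

24.38 GB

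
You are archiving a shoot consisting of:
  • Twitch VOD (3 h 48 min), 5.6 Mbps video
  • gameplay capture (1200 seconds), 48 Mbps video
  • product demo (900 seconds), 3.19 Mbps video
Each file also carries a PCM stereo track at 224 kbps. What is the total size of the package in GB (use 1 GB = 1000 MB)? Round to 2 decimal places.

17.58 GB

Audio: 224 kbps = 0.224 Mbps.
Twitch VOD: 5.824 Mbps × 13680 s = 79672.3 Mb
gameplay capture: 48.224 Mbps × 1200 s = 57868.8 Mb
product demo: 3.414 Mbps × 900 s = 3072.6 Mb
Total: 140613.7 Mb = 17576.7 MB.
= 17.58 GB.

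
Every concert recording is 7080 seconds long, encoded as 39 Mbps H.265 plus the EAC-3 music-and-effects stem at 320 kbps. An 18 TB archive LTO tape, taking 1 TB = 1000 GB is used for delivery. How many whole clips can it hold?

517

Audio: 320 kbps = 0.320 Mbps.
Total bitrate: 39.320 Mbps.
Per item: 39.320 Mbps × 7080 s = 278,386 Mb = 34,798 MB.
Capacity: 18 TB = 144,000,000 Mb; 517.27 items → 517 complete.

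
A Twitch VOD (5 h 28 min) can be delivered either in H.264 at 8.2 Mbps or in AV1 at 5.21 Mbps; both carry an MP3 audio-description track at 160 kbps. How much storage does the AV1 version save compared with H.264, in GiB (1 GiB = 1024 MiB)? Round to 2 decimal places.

5 h 28 min = 328 min = 19680 s
Audio: 160 kbps = 0.160 Mbps.
H.264: 8.360 Mbps × 19680 s = 164524.8 Mb = 19.153 GiB.
AV1: 5.370 Mbps × 19680 s = 105681.6 Mb = 12.303 GiB.
Saving: 19.153 − 12.303 = 6.850 GiB.

6.85 GiB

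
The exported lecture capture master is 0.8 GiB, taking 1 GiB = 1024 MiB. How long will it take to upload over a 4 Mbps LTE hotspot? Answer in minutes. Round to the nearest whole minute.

File: 0.8 GiB = 6871.9 Mb.
At 4 Mbps: 6871.9 / 4 = 1718.0 s ≈ 28.6 minutes.

29 minutes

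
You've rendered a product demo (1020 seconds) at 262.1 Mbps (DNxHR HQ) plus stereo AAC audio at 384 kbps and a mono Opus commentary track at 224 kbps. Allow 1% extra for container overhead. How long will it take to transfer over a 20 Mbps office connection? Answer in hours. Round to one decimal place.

3.8 hours

Audio total: 384 + 224 = 608 kbps = 0.608 Mbps.
Total bitrate: 262.708 Mbps.
File: 262.708 Mbps × 1020 s = 267962.2 Mb.
With 1% container overhead: ×1.01. → 270641.8 Mb.
At 20 Mbps: 270641.8 / 20 = 13532.1 s ≈ 3.76 hours.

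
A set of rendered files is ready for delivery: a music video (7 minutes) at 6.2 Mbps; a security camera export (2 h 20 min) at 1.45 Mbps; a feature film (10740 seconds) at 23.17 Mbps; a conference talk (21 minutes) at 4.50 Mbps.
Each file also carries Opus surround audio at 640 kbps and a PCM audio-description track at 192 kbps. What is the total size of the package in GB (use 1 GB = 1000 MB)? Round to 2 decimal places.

35.83 GB

Audio total: 640 + 192 = 832 kbps = 0.832 Mbps.
music video: 7.032 Mbps × 420 s = 2953.4 Mb
security camera export: 2.282 Mbps × 8400 s = 19168.8 Mb
feature film: 24.002 Mbps × 10740 s = 257781.5 Mb
conference talk: 5.332 Mbps × 1260 s = 6718.3 Mb
Total: 286622.0 Mb = 35827.8 MB.
= 35.83 GB.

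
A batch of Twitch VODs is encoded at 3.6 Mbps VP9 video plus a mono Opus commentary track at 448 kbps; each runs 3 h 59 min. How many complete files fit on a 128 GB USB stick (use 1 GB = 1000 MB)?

17

3 h 59 min = 239 min = 14340 s
Audio: 448 kbps = 0.448 Mbps.
Total bitrate: 4.048 Mbps.
Per item: 4.048 Mbps × 14340 s = 58,048 Mb = 7,256 MB.
Capacity: 128 GB = 1,024,000 Mb; 17.64 items → 17 complete.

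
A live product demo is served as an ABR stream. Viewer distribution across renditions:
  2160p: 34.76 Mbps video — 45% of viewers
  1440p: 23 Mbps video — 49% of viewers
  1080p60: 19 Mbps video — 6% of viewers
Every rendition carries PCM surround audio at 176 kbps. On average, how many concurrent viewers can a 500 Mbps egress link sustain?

Audio: 176 kbps = 0.176 Mbps.
Average per-viewer bitrate: 0.45×34.936 + 0.49×23.176 + 0.06×19.176 = 28.228 Mbps.
500 Mbps = 500.0 Mbps; 500.0 / 28.228 = 17.71 → 17.

17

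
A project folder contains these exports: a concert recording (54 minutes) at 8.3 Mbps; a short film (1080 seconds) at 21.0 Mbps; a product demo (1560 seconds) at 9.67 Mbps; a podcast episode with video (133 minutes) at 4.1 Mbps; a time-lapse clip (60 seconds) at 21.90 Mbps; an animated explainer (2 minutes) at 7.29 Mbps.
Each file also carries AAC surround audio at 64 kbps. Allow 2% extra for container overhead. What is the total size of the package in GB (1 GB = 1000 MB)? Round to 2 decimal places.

Audio: 64 kbps = 0.064 Mbps.
concert recording: 8.364 Mbps × 3240 s × 1.02 = 27641.3 Mb
short film: 21.064 Mbps × 1080 s × 1.02 = 23204.1 Mb
product demo: 9.734 Mbps × 1560 s × 1.02 = 15488.7 Mb
podcast episode with video: 4.164 Mbps × 7980 s × 1.02 = 33893.3 Mb
time-lapse clip: 21.964 Mbps × 60 s × 1.02 = 1344.2 Mb
animated explainer: 7.354 Mbps × 120 s × 1.02 = 900.1 Mb
Total: 102471.8 Mb = 12809.0 MB.
= 12.81 GB.

12.81 GB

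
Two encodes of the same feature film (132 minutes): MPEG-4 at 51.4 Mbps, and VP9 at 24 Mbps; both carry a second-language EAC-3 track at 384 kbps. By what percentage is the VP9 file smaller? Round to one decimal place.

132 min = 7920 s
Audio: 384 kbps = 0.384 Mbps.
MPEG-4: 51.784 Mbps × 7920 s = 410129.3 Mb = 47.745 GiB.
VP9: 24.384 Mbps × 7920 s = 193121.3 Mb = 22.482 GiB.
Reduction: (1 − 22.482/47.745) × 100 = 52.91%.

52.9%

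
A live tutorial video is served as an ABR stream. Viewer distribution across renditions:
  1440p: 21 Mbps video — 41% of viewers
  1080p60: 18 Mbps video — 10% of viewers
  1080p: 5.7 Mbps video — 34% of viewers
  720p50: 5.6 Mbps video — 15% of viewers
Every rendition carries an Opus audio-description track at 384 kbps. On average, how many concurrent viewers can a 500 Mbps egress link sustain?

Audio: 384 kbps = 0.384 Mbps.
Average per-viewer bitrate: 0.41×21.384 + 0.10×18.384 + 0.34×6.084 + 0.15×5.984 = 13.572 Mbps.
500 Mbps = 500.0 Mbps; 500.0 / 13.572 = 36.84 → 36.

36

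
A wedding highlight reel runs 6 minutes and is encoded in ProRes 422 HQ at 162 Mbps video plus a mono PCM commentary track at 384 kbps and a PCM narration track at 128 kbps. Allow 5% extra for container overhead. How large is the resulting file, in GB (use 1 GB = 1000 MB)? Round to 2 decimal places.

6 min = 360 s
Audio total: 384 + 128 = 512 kbps = 0.512 Mbps.
Total bitrate: 162 + 0.512 = 162.512 Mbps.
Stream data: 162.512 Mbps × 360 s = 58504.3 Mb.
With 5% container overhead: ×1.05.
61,430 Mb ÷ 8 = 7,679 MB → 7.679 GB.

7.68 GB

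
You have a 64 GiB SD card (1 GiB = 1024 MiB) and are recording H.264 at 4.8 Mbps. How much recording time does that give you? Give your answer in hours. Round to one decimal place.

Capacity: 64 GiB = 549,756 Mb.
Recording time: 549,756 / 4.800 = 114,532 s ≈ 31.8 hours.

31.8 hours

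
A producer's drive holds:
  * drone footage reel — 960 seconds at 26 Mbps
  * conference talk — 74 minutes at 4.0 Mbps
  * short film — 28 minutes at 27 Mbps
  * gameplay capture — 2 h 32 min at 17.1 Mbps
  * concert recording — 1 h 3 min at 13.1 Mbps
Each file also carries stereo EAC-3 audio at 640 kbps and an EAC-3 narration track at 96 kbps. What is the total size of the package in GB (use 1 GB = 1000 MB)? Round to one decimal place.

38.5 GB

Audio total: 640 + 96 = 736 kbps = 0.736 Mbps.
drone footage reel: 26.736 Mbps × 960 s = 25666.6 Mb
conference talk: 4.736 Mbps × 4440 s = 21027.8 Mb
short film: 27.736 Mbps × 1680 s = 46596.5 Mb
gameplay capture: 17.836 Mbps × 9120 s = 162664.3 Mb
concert recording: 13.836 Mbps × 3780 s = 52300.1 Mb
Total: 308255.3 Mb = 38531.9 MB.
= 38.53 GB.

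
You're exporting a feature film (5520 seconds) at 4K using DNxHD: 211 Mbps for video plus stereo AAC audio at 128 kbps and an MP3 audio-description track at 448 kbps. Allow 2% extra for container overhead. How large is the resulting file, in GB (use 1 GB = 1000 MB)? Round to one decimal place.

148.9 GB

Audio total: 128 + 448 = 576 kbps = 0.576 Mbps.
Total bitrate: 211 + 0.576 = 211.576 Mbps.
Stream data: 211.576 Mbps × 5520 s = 1167899.5 Mb.
With 2% container overhead: ×1.02.
1,191,258 Mb ÷ 8 = 148,907 MB → 148.9 GB.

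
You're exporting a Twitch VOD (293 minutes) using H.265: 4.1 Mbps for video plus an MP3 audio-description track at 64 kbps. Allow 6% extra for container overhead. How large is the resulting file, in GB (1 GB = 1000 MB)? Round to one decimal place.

9.7 GB

293 min = 17580 s
Audio: 64 kbps = 0.064 Mbps.
Total bitrate: 4.1 + 0.064 = 4.164 Mbps.
Stream data: 4.164 Mbps × 17580 s = 73203.1 Mb.
With 6% container overhead: ×1.06.
77,595 Mb ÷ 8 = 9,699 MB → 9.699 GB.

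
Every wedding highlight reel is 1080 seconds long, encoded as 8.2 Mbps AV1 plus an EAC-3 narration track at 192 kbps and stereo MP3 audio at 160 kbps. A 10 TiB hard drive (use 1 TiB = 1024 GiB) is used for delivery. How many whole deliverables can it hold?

Audio total: 192 + 160 = 352 kbps = 0.352 Mbps.
Total bitrate: 8.552 Mbps.
Per item: 8.552 Mbps × 1080 s = 9,236 Mb = 1,155 MB.
Capacity: 10 TiB = 87,960,930 Mb; 9523.54 items → 9523 complete.

9523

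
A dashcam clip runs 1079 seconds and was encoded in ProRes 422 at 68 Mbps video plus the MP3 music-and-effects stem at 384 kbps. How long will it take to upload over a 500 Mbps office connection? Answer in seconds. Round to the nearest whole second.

Audio: 384 kbps = 0.384 Mbps.
Total bitrate: 68.384 Mbps.
File: 68.384 Mbps × 1079 s = 73786.3 Mb.
At 500 Mbps: 73786.3 / 500 = 147.6 s ≈ 148 seconds.

148 seconds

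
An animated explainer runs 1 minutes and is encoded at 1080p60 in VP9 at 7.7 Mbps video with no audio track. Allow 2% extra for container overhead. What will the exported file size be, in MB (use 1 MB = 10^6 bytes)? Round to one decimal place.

58.9 MB

Total bitrate: 7.7 Mbps.
Stream data: 7.700 Mbps × 60 s = 462.0 Mb.
With 2% container overhead: ×1.02.
471.2 Mb ÷ 8 = 58.91 MB → 58.91 MB.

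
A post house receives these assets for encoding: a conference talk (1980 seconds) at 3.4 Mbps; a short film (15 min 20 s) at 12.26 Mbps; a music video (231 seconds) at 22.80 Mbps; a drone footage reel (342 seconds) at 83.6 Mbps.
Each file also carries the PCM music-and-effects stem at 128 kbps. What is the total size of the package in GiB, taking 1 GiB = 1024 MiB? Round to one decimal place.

6.1 GiB

Audio: 128 kbps = 0.128 Mbps.
conference talk: 3.528 Mbps × 1980 s = 6985.4 Mb
short film: 12.388 Mbps × 920 s = 11397.0 Mb
music video: 22.928 Mbps × 231 s = 5296.4 Mb
drone footage reel: 83.728 Mbps × 342 s = 28635.0 Mb
Total: 52313.7 Mb = 6539.2 MB.
= 6.090 GiB.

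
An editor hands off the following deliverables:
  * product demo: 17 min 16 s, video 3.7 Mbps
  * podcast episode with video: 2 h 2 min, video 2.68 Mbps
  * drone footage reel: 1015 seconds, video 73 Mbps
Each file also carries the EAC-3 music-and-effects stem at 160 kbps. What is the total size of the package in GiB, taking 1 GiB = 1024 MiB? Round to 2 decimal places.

11.53 GiB

Audio: 160 kbps = 0.160 Mbps.
product demo: 3.860 Mbps × 1036 s = 3999.0 Mb
podcast episode with video: 2.840 Mbps × 7320 s = 20788.8 Mb
drone footage reel: 73.160 Mbps × 1015 s = 74257.4 Mb
Total: 99045.2 Mb = 12380.6 MB.
= 11.53 GiB.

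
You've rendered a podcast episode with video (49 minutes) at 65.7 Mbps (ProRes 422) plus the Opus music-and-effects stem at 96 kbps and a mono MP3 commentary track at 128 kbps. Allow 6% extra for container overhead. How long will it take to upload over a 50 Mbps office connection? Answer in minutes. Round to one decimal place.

49 min = 2940 s
Audio total: 96 + 128 = 224 kbps = 0.224 Mbps.
Total bitrate: 65.924 Mbps.
File: 65.924 Mbps × 2940 s = 193816.6 Mb.
With 6% container overhead: ×1.06. → 205445.6 Mb.
At 50 Mbps: 205445.6 / 50 = 4108.9 s ≈ 68.5 minutes.

68.5 minutes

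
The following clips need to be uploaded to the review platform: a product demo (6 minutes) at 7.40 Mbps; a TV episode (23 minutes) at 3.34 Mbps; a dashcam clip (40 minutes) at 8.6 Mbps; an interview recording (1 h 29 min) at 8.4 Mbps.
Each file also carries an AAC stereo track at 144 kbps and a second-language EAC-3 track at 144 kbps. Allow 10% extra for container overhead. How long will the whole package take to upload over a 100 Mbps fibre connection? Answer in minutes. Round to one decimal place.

Audio total: 144 + 144 = 288 kbps = 0.288 Mbps.
product demo: 7.688 Mbps × 360 s × 1.10 = 3044.4 Mb
TV episode: 3.628 Mbps × 1380 s × 1.10 = 5507.3 Mb
dashcam clip: 8.888 Mbps × 2400 s × 1.10 = 23464.3 Mb
interview recording: 8.688 Mbps × 5340 s × 1.10 = 51033.3 Mb
Total: 83049.4 Mb = 10381.2 MB.
At 100 Mbps: 83049.4 / 100 = 830 s ≈ 13.8 minutes.

13.8 minutes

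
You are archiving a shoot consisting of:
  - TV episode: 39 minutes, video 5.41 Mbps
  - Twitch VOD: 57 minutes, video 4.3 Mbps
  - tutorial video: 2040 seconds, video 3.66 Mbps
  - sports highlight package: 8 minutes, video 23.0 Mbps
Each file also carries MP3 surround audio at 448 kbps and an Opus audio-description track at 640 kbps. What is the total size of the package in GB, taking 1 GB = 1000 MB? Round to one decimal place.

Audio total: 448 + 640 = 1088 kbps = 1.088 Mbps.
TV episode: 6.498 Mbps × 2340 s = 15205.3 Mb
Twitch VOD: 5.388 Mbps × 3420 s = 18427.0 Mb
tutorial video: 4.748 Mbps × 2040 s = 9685.9 Mb
sports highlight package: 24.088 Mbps × 480 s = 11562.2 Mb
Total: 54880.4 Mb = 6860.1 MB.
= 6.860 GB.

6.9 GB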